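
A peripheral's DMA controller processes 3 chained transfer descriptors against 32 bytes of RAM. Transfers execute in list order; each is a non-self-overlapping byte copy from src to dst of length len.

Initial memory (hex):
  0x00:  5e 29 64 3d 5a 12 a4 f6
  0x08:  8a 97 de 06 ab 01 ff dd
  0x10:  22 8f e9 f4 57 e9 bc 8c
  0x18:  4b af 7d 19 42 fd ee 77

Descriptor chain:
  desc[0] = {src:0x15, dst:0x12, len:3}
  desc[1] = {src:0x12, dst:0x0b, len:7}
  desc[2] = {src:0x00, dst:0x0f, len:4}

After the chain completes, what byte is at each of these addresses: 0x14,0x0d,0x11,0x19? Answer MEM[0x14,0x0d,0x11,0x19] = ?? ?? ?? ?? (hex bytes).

  after D0: wrote 3B at 0x12 = e9bc8c
  after D1: wrote 7B at 0x0b = e9bc8ce9bc8c4b
  after D2: wrote 4B at 0x0f = 5e29643d
query mem[0x14]=0x8c, mem[0x0d]=0x8c, mem[0x11]=0x64, mem[0x19]=0xaf

MEM[0x14,0x0d,0x11,0x19] = 8c 8c 64 af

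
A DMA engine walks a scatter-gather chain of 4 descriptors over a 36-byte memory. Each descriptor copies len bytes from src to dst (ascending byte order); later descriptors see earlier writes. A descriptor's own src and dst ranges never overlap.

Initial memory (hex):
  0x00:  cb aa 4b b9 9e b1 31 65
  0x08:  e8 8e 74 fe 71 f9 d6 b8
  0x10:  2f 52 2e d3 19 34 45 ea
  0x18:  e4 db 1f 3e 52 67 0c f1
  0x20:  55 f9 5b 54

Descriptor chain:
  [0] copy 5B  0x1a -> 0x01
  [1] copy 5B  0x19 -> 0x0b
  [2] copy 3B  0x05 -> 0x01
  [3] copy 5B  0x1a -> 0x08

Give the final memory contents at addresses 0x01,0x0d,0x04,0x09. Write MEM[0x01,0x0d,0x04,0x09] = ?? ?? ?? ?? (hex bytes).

  after D0: wrote 5B at 0x01 = 1f3e52670c
  after D1: wrote 5B at 0x0b = db1f3e5267
  after D2: wrote 3B at 0x01 = 0c3165
  after D3: wrote 5B at 0x08 = 1f3e52670c
query mem[0x01]=0x0c, mem[0x0d]=0x3e, mem[0x04]=0x67, mem[0x09]=0x3e

MEM[0x01,0x0d,0x04,0x09] = 0c 3e 67 3e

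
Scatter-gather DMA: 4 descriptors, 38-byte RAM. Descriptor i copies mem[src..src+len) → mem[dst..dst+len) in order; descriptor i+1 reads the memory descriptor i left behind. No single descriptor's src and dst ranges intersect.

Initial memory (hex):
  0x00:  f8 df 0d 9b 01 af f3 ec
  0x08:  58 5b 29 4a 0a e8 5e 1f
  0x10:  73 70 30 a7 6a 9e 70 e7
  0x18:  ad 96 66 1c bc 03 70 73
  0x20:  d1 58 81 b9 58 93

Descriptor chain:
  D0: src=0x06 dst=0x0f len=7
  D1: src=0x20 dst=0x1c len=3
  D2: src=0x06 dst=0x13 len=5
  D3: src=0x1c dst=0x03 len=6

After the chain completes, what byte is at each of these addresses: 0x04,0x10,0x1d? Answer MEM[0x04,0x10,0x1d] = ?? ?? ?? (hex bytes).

#0 dst[0x0f+7] := {0xf3,0xec,0x58,0x5b,0x29,0x4a,0x0a}
#1 dst[0x1c+3] := {0xd1,0x58,0x81}
#2 dst[0x13+5] := {0xf3,0xec,0x58,0x5b,0x29}
#3 dst[0x03+6] := {0xd1,0x58,0x81,0x73,0xd1,0x58}
query mem[0x04]=0x58, mem[0x10]=0xec, mem[0x1d]=0x58

MEM[0x04,0x10,0x1d] = 58 ec 58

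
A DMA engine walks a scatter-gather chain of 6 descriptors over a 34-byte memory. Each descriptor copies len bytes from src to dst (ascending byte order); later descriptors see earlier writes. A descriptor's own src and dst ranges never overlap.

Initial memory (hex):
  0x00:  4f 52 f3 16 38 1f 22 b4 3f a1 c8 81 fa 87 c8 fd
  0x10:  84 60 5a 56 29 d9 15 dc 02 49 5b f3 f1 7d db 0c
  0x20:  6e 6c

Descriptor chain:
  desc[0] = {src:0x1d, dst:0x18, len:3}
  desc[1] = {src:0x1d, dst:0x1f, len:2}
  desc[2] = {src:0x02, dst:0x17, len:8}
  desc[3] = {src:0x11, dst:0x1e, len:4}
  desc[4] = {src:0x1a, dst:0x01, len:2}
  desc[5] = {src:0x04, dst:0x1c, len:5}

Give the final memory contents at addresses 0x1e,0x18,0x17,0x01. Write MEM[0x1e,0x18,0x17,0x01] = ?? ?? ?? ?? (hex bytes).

#0 dst[0x18+3] := {0x7d,0xdb,0x0c}
#1 dst[0x1f+2] := {0x7d,0xdb}
#2 dst[0x17+8] := {0xf3,0x16,0x38,0x1f,0x22,0xb4,0x3f,0xa1}
#3 dst[0x1e+4] := {0x60,0x5a,0x56,0x29}
#4 dst[0x01+2] := {0x1f,0x22}
#5 dst[0x1c+5] := {0x38,0x1f,0x22,0xb4,0x3f}
query mem[0x1e]=0x22, mem[0x18]=0x16, mem[0x17]=0xf3, mem[0x01]=0x1f

MEM[0x1e,0x18,0x17,0x01] = 22 16 f3 1f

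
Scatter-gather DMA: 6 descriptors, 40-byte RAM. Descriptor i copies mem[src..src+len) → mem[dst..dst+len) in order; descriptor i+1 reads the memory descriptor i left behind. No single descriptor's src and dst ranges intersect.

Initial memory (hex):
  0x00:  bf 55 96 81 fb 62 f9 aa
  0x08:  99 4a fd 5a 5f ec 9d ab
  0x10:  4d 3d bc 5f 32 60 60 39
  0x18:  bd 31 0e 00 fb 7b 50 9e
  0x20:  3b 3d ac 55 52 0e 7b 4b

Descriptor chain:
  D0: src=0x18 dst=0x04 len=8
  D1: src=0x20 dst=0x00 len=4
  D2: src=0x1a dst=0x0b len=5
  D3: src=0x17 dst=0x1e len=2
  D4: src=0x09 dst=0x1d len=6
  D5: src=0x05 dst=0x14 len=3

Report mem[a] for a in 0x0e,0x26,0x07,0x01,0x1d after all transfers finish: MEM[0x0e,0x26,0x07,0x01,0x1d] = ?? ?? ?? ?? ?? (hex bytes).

  after D0: wrote 8B at 0x04 = bd310e00fb7b509e
  after D1: wrote 4B at 0x00 = 3b3dac55
  after D2: wrote 5B at 0x0b = 0e00fb7b50
  after D3: wrote 2B at 0x1e = 39bd
  after D4: wrote 6B at 0x1d = 7b500e00fb7b
  after D5: wrote 3B at 0x14 = 310e00
query mem[0x0e]=0x7b, mem[0x26]=0x7b, mem[0x07]=0x00, mem[0x01]=0x3d, mem[0x1d]=0x7b

MEM[0x0e,0x26,0x07,0x01,0x1d] = 7b 7b 00 3d 7b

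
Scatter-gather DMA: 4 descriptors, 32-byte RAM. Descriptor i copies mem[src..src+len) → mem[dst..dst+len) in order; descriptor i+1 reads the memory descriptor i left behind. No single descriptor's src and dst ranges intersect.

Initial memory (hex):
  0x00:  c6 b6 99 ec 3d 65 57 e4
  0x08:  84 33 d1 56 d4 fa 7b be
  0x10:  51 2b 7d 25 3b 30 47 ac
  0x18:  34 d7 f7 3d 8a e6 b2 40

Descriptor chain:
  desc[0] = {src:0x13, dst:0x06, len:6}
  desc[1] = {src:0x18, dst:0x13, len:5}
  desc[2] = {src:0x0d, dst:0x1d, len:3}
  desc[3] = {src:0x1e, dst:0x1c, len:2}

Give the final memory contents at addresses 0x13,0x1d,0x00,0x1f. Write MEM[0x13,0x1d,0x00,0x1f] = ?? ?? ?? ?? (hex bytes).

  after D0: wrote 6B at 0x06 = 253b3047ac34
  after D1: wrote 5B at 0x13 = 34d7f73d8a
  after D2: wrote 3B at 0x1d = fa7bbe
  after D3: wrote 2B at 0x1c = 7bbe
query mem[0x13]=0x34, mem[0x1d]=0xbe, mem[0x00]=0xc6, mem[0x1f]=0xbe

MEM[0x13,0x1d,0x00,0x1f] = 34 be c6 be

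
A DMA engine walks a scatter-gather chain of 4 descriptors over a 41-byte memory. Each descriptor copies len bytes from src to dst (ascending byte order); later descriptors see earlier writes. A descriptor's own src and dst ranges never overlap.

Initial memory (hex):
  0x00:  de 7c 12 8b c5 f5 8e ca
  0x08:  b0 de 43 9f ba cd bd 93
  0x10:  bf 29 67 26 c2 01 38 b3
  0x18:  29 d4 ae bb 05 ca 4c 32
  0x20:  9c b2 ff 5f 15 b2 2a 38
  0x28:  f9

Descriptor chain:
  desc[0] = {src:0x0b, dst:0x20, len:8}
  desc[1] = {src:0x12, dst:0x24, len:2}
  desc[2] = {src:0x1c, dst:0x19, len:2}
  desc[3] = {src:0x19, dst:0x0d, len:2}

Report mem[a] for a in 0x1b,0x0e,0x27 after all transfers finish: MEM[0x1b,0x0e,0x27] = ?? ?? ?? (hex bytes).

D0: mem[0x20..0x27] <- [9f ba cd bd 93 bf 29 67]
D1: mem[0x24..0x25] <- [67 26]
D2: mem[0x19..0x1a] <- [05 ca]
D3: mem[0x0d..0x0e] <- [05 ca]
query mem[0x1b]=0xbb, mem[0x0e]=0xca, mem[0x27]=0x67

MEM[0x1b,0x0e,0x27] = bb ca 67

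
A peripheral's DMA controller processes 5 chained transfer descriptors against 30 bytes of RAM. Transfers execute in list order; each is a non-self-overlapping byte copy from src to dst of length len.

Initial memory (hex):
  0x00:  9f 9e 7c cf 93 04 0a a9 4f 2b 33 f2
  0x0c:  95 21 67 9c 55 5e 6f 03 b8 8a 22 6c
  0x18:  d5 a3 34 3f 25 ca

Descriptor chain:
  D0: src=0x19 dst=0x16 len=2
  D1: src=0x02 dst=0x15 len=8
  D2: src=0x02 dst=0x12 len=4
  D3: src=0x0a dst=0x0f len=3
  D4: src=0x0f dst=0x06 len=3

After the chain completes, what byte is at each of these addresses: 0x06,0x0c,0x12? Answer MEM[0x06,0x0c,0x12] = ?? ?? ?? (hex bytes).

MEM[0x06,0x0c,0x12] = 33 95 7c

  after D0: wrote 2B at 0x16 = a334
  after D1: wrote 8B at 0x15 = 7ccf93040aa94f2b
  after D2: wrote 4B at 0x12 = 7ccf9304
  after D3: wrote 3B at 0x0f = 33f295
  after D4: wrote 3B at 0x06 = 33f295
query mem[0x06]=0x33, mem[0x0c]=0x95, mem[0x12]=0x7c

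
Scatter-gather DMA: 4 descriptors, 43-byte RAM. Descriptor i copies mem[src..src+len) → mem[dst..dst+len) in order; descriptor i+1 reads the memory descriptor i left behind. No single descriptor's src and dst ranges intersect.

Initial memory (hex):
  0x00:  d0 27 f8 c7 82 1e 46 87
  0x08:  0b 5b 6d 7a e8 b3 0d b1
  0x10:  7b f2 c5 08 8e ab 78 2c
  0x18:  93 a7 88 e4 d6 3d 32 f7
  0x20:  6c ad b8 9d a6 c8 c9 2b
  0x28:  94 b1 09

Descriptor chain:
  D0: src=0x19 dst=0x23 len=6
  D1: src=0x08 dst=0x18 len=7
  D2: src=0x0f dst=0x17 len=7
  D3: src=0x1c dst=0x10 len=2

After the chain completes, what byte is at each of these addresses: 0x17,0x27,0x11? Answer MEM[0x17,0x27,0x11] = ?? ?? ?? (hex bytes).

MEM[0x17,0x27,0x11] = b1 3d ab

#0 dst[0x23+6] := {0xa7,0x88,0xe4,0xd6,0x3d,0x32}
#1 dst[0x18+7] := {0x0b,0x5b,0x6d,0x7a,0xe8,0xb3,0x0d}
#2 dst[0x17+7] := {0xb1,0x7b,0xf2,0xc5,0x08,0x8e,0xab}
#3 dst[0x10+2] := {0x8e,0xab}
query mem[0x17]=0xb1, mem[0x27]=0x3d, mem[0x11]=0xab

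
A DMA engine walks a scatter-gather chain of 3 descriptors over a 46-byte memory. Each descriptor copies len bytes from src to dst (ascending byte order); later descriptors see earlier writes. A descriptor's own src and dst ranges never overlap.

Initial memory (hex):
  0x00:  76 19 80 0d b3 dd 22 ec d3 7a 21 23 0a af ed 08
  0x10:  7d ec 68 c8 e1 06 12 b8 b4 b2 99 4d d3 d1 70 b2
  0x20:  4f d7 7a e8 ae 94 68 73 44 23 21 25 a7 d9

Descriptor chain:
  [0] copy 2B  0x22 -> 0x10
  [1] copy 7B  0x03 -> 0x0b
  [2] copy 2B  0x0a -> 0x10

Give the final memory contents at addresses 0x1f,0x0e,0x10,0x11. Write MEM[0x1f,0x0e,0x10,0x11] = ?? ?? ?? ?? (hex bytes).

MEM[0x1f,0x0e,0x10,0x11] = b2 22 21 0d

  after D0: wrote 2B at 0x10 = 7ae8
  after D1: wrote 7B at 0x0b = 0db3dd22ecd37a
  after D2: wrote 2B at 0x10 = 210d
query mem[0x1f]=0xb2, mem[0x0e]=0x22, mem[0x10]=0x21, mem[0x11]=0x0d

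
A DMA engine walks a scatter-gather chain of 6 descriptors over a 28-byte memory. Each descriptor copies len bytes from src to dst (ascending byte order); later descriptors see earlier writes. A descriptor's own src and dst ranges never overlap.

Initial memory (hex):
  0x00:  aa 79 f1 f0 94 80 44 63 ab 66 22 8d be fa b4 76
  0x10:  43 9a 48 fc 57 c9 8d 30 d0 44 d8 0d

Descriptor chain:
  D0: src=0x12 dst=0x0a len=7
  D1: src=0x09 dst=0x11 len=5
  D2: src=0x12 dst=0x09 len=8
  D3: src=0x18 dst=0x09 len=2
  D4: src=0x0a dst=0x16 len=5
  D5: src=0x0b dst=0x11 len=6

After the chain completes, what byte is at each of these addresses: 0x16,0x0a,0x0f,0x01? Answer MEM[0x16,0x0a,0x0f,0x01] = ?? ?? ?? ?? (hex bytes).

MEM[0x16,0x0a,0x0f,0x01] = 44 44 d0 79

[0] 0x12->0x0a len=7 : 48 fc 57 c9 8d 30 d0
[1] 0x09->0x11 len=5 : 66 48 fc 57 c9
[2] 0x12->0x09 len=8 : 48 fc 57 c9 8d 30 d0 44
[3] 0x18->0x09 len=2 : d0 44
[4] 0x0a->0x16 len=5 : 44 57 c9 8d 30
[5] 0x0b->0x11 len=6 : 57 c9 8d 30 d0 44
query mem[0x16]=0x44, mem[0x0a]=0x44, mem[0x0f]=0xd0, mem[0x01]=0x79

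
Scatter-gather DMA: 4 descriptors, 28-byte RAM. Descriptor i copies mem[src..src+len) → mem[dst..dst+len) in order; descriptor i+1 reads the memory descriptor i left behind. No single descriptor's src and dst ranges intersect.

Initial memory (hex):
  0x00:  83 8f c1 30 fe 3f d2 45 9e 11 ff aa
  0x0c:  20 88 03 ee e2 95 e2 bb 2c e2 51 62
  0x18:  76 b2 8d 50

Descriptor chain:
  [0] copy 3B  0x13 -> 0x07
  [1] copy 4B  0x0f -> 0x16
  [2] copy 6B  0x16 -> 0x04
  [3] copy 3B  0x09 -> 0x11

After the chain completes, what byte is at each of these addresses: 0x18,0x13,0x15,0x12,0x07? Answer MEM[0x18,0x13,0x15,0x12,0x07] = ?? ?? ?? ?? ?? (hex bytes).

MEM[0x18,0x13,0x15,0x12,0x07] = 95 aa e2 ff e2

#0 dst[0x07+3] := {0xbb,0x2c,0xe2}
#1 dst[0x16+4] := {0xee,0xe2,0x95,0xe2}
#2 dst[0x04+6] := {0xee,0xe2,0x95,0xe2,0x8d,0x50}
#3 dst[0x11+3] := {0x50,0xff,0xaa}
query mem[0x18]=0x95, mem[0x13]=0xaa, mem[0x15]=0xe2, mem[0x12]=0xff, mem[0x07]=0xe2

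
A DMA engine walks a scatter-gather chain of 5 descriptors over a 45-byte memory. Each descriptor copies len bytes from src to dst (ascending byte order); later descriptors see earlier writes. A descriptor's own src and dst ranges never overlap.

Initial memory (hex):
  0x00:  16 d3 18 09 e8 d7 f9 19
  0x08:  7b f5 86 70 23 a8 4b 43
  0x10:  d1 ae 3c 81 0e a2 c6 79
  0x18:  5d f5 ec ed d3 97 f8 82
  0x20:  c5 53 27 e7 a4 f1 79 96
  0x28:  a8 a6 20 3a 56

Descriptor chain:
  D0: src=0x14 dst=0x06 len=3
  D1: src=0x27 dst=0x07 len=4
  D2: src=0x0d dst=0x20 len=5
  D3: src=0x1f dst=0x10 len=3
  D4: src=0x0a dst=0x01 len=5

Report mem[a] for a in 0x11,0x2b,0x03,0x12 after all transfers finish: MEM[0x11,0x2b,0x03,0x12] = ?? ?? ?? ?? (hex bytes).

MEM[0x11,0x2b,0x03,0x12] = a8 3a 23 4b

  after D0: wrote 3B at 0x06 = 0ea2c6
  after D1: wrote 4B at 0x07 = 96a8a620
  after D2: wrote 5B at 0x20 = a84b43d1ae
  after D3: wrote 3B at 0x10 = 82a84b
  after D4: wrote 5B at 0x01 = 207023a84b
query mem[0x11]=0xa8, mem[0x2b]=0x3a, mem[0x03]=0x23, mem[0x12]=0x4b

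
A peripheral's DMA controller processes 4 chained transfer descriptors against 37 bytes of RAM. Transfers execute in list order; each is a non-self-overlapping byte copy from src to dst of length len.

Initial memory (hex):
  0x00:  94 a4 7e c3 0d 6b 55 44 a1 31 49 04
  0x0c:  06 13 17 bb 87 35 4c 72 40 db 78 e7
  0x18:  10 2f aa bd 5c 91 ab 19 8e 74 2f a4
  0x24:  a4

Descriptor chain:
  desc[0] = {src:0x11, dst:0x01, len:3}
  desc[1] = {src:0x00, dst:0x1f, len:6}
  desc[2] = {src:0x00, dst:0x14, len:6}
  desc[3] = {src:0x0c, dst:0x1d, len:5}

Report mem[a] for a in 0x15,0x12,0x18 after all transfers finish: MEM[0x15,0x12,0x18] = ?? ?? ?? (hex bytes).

[0] 0x11->0x01 len=3 : 35 4c 72
[1] 0x00->0x1f len=6 : 94 35 4c 72 0d 6b
[2] 0x00->0x14 len=6 : 94 35 4c 72 0d 6b
[3] 0x0c->0x1d len=5 : 06 13 17 bb 87
query mem[0x15]=0x35, mem[0x12]=0x4c, mem[0x18]=0x0d

MEM[0x15,0x12,0x18] = 35 4c 0d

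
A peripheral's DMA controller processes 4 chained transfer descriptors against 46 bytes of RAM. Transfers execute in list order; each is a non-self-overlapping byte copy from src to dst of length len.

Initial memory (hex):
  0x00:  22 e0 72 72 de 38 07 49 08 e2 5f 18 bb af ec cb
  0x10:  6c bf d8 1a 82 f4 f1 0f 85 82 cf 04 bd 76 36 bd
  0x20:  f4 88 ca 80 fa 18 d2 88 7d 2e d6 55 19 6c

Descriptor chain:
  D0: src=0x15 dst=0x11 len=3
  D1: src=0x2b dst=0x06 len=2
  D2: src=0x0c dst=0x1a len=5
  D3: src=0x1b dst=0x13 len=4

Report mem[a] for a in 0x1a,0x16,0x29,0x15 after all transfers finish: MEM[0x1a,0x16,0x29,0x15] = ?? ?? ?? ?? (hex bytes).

[0] 0x15->0x11 len=3 : f4 f1 0f
[1] 0x2b->0x06 len=2 : 55 19
[2] 0x0c->0x1a len=5 : bb af ec cb 6c
[3] 0x1b->0x13 len=4 : af ec cb 6c
query mem[0x1a]=0xbb, mem[0x16]=0x6c, mem[0x29]=0x2e, mem[0x15]=0xcb

MEM[0x1a,0x16,0x29,0x15] = bb 6c 2e cb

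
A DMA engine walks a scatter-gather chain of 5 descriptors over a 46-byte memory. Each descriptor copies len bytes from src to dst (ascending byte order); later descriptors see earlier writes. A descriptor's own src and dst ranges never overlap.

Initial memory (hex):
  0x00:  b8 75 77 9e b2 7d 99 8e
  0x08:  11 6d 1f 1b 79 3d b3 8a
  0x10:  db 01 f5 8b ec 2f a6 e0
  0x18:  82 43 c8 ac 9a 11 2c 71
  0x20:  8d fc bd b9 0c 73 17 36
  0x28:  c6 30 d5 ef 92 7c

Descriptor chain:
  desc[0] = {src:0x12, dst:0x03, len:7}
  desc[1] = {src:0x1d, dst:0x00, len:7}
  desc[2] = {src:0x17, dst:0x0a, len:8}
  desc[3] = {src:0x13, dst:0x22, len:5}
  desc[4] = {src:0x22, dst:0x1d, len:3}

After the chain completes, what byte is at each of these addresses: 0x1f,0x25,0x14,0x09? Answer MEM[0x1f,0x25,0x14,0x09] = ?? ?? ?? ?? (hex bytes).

MEM[0x1f,0x25,0x14,0x09] = 2f a6 ec 82

D0: mem[0x03..0x09] <- [f5 8b ec 2f a6 e0 82]
D1: mem[0x00..0x06] <- [11 2c 71 8d fc bd b9]
D2: mem[0x0a..0x11] <- [e0 82 43 c8 ac 9a 11 2c]
D3: mem[0x22..0x26] <- [8b ec 2f a6 e0]
D4: mem[0x1d..0x1f] <- [8b ec 2f]
query mem[0x1f]=0x2f, mem[0x25]=0xa6, mem[0x14]=0xec, mem[0x09]=0x82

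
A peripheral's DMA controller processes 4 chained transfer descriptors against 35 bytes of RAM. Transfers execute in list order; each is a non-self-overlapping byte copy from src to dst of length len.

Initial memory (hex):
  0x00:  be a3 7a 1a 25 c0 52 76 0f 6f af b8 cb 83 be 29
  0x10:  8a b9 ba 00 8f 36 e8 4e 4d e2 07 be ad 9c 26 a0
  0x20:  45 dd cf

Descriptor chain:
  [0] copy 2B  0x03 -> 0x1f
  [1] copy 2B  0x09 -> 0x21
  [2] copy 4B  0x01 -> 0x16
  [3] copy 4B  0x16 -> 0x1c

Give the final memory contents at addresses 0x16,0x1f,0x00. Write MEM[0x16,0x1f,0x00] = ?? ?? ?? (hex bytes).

MEM[0x16,0x1f,0x00] = a3 25 be

[0] 0x03->0x1f len=2 : 1a 25
[1] 0x09->0x21 len=2 : 6f af
[2] 0x01->0x16 len=4 : a3 7a 1a 25
[3] 0x16->0x1c len=4 : a3 7a 1a 25
query mem[0x16]=0xa3, mem[0x1f]=0x25, mem[0x00]=0xbe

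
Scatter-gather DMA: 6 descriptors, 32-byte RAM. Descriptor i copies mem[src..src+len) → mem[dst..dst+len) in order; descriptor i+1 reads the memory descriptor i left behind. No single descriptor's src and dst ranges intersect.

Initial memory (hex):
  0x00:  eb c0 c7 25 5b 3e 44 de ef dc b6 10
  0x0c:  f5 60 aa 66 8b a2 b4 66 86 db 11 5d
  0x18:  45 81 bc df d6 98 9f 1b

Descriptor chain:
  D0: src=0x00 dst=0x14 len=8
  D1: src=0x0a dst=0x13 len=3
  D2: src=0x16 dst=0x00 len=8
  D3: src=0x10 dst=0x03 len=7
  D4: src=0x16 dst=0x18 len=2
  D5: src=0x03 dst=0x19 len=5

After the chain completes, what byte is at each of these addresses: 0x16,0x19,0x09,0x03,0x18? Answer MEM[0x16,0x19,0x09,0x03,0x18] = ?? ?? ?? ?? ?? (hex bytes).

MEM[0x16,0x19,0x09,0x03,0x18] = c7 8b c7 8b c7

  after D0: wrote 8B at 0x14 = ebc0c7255b3e44de
  after D1: wrote 3B at 0x13 = b610f5
  after D2: wrote 8B at 0x00 = c7255b3e44ded698
  after D3: wrote 7B at 0x03 = 8ba2b4b610f5c7
  after D4: wrote 2B at 0x18 = c725
  after D5: wrote 5B at 0x19 = 8ba2b4b610
query mem[0x16]=0xc7, mem[0x19]=0x8b, mem[0x09]=0xc7, mem[0x03]=0x8b, mem[0x18]=0xc7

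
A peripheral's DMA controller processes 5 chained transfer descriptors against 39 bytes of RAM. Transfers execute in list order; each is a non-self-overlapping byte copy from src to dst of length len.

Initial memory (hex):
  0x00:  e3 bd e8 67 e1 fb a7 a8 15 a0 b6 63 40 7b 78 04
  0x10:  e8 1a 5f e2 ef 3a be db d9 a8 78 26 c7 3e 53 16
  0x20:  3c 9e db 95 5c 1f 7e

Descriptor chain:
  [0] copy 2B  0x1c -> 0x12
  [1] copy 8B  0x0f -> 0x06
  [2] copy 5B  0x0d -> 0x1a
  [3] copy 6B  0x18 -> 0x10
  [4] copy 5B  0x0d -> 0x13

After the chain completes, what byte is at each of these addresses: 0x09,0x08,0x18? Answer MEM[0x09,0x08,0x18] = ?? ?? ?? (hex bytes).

#0 dst[0x12+2] := {0xc7,0x3e}
#1 dst[0x06+8] := {0x04,0xe8,0x1a,0xc7,0x3e,0xef,0x3a,0xbe}
#2 dst[0x1a+5] := {0xbe,0x78,0x04,0xe8,0x1a}
#3 dst[0x10+6] := {0xd9,0xa8,0xbe,0x78,0x04,0xe8}
#4 dst[0x13+5] := {0xbe,0x78,0x04,0xd9,0xa8}
query mem[0x09]=0xc7, mem[0x08]=0x1a, mem[0x18]=0xd9

MEM[0x09,0x08,0x18] = c7 1a d9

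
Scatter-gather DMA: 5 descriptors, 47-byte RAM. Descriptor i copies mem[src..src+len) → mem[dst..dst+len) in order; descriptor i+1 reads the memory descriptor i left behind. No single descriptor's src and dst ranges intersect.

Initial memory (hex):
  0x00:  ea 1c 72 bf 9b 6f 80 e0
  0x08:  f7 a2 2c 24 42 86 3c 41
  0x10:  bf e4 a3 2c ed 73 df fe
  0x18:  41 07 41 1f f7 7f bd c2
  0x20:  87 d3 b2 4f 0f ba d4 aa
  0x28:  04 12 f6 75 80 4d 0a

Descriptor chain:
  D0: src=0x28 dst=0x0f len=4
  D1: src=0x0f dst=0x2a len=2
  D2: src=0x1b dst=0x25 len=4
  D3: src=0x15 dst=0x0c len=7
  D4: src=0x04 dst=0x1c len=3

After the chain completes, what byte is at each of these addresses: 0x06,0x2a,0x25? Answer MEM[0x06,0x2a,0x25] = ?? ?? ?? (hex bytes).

#0 dst[0x0f+4] := {0x04,0x12,0xf6,0x75}
#1 dst[0x2a+2] := {0x04,0x12}
#2 dst[0x25+4] := {0x1f,0xf7,0x7f,0xbd}
#3 dst[0x0c+7] := {0x73,0xdf,0xfe,0x41,0x07,0x41,0x1f}
#4 dst[0x1c+3] := {0x9b,0x6f,0x80}
query mem[0x06]=0x80, mem[0x2a]=0x04, mem[0x25]=0x1f

MEM[0x06,0x2a,0x25] = 80 04 1f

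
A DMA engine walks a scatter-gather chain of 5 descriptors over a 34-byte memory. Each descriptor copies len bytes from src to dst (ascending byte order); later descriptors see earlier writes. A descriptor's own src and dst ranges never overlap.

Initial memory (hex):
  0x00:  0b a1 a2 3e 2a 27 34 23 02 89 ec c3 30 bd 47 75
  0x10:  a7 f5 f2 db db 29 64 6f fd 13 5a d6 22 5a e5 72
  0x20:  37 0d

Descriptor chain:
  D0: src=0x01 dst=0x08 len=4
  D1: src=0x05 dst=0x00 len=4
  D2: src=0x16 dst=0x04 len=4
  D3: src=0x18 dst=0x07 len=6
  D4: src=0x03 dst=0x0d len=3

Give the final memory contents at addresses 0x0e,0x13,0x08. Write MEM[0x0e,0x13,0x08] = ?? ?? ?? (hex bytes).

MEM[0x0e,0x13,0x08] = 64 db 13

[0] 0x01->0x08 len=4 : a1 a2 3e 2a
[1] 0x05->0x00 len=4 : 27 34 23 a1
[2] 0x16->0x04 len=4 : 64 6f fd 13
[3] 0x18->0x07 len=6 : fd 13 5a d6 22 5a
[4] 0x03->0x0d len=3 : a1 64 6f
query mem[0x0e]=0x64, mem[0x13]=0xdb, mem[0x08]=0x13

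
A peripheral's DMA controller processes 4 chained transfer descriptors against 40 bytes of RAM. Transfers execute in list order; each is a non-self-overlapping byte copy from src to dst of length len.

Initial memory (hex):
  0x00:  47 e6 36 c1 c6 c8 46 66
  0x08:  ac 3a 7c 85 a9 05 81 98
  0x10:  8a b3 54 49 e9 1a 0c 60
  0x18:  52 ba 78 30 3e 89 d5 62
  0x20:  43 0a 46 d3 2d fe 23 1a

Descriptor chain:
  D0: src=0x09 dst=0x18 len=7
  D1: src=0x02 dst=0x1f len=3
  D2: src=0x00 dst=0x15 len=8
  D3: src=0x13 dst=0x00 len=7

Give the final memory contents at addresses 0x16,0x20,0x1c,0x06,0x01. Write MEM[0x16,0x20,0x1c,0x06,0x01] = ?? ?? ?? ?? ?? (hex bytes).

#0 dst[0x18+7] := {0x3a,0x7c,0x85,0xa9,0x05,0x81,0x98}
#1 dst[0x1f+3] := {0x36,0xc1,0xc6}
#2 dst[0x15+8] := {0x47,0xe6,0x36,0xc1,0xc6,0xc8,0x46,0x66}
#3 dst[0x00+7] := {0x49,0xe9,0x47,0xe6,0x36,0xc1,0xc6}
query mem[0x16]=0xe6, mem[0x20]=0xc1, mem[0x1c]=0x66, mem[0x06]=0xc6, mem[0x01]=0xe9

MEM[0x16,0x20,0x1c,0x06,0x01] = e6 c1 66 c6 e9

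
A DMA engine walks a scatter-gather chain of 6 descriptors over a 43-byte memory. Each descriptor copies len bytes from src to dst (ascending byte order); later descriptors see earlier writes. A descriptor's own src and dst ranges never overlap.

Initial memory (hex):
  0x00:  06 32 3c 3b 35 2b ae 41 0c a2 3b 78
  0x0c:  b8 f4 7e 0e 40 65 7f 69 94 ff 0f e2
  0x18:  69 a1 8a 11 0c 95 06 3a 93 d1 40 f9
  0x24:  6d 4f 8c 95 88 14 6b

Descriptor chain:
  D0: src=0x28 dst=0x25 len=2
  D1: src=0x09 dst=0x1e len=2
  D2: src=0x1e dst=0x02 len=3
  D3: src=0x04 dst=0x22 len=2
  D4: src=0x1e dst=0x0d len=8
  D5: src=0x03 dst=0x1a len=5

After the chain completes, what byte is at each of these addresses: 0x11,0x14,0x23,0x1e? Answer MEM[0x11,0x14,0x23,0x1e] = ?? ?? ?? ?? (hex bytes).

D0: mem[0x25..0x26] <- [88 14]
D1: mem[0x1e..0x1f] <- [a2 3b]
D2: mem[0x02..0x04] <- [a2 3b 93]
D3: mem[0x22..0x23] <- [93 2b]
D4: mem[0x0d..0x14] <- [a2 3b 93 d1 93 2b 6d 88]
D5: mem[0x1a..0x1e] <- [3b 93 2b ae 41]
query mem[0x11]=0x93, mem[0x14]=0x88, mem[0x23]=0x2b, mem[0x1e]=0x41

MEM[0x11,0x14,0x23,0x1e] = 93 88 2b 41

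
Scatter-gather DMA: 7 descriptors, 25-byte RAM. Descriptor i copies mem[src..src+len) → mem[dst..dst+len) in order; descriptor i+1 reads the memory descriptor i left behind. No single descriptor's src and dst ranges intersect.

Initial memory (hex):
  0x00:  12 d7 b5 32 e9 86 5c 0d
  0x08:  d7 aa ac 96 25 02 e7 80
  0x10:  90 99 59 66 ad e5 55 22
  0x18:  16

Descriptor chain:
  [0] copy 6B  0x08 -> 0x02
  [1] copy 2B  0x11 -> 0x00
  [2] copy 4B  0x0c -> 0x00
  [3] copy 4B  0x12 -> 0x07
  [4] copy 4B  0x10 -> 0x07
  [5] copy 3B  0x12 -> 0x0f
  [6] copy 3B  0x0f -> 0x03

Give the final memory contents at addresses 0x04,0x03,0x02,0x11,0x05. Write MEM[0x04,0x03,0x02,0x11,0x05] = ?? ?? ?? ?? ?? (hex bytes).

MEM[0x04,0x03,0x02,0x11,0x05] = 66 59 e7 ad ad

D0: mem[0x02..0x07] <- [d7 aa ac 96 25 02]
D1: mem[0x00..0x01] <- [99 59]
D2: mem[0x00..0x03] <- [25 02 e7 80]
D3: mem[0x07..0x0a] <- [59 66 ad e5]
D4: mem[0x07..0x0a] <- [90 99 59 66]
D5: mem[0x0f..0x11] <- [59 66 ad]
D6: mem[0x03..0x05] <- [59 66 ad]
query mem[0x04]=0x66, mem[0x03]=0x59, mem[0x02]=0xe7, mem[0x11]=0xad, mem[0x05]=0xad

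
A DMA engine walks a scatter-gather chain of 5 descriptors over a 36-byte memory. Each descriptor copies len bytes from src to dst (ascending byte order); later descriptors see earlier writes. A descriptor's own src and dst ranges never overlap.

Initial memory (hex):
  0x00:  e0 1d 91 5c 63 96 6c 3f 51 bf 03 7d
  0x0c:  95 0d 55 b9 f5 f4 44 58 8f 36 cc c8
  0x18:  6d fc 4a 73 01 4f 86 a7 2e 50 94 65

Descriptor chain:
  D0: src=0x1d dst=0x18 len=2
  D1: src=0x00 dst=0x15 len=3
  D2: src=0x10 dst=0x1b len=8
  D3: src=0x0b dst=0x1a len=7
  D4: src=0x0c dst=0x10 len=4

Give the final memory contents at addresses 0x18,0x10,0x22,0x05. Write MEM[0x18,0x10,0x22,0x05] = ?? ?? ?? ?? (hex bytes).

#0 dst[0x18+2] := {0x4f,0x86}
#1 dst[0x15+3] := {0xe0,0x1d,0x91}
#2 dst[0x1b+8] := {0xf5,0xf4,0x44,0x58,0x8f,0xe0,0x1d,0x91}
#3 dst[0x1a+7] := {0x7d,0x95,0x0d,0x55,0xb9,0xf5,0xf4}
#4 dst[0x10+4] := {0x95,0x0d,0x55,0xb9}
query mem[0x18]=0x4f, mem[0x10]=0x95, mem[0x22]=0x91, mem[0x05]=0x96

MEM[0x18,0x10,0x22,0x05] = 4f 95 91 96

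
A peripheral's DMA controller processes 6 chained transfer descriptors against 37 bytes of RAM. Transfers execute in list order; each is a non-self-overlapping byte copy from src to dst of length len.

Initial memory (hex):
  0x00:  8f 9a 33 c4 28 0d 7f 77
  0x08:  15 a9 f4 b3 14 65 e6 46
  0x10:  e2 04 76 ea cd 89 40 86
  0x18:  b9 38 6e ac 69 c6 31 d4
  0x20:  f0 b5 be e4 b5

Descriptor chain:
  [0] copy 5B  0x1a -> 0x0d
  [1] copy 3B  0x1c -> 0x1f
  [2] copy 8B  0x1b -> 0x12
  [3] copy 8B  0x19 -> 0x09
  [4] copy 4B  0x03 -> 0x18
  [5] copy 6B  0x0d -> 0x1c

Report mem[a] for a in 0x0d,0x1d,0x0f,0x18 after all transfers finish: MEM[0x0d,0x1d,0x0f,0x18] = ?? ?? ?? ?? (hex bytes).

[0] 0x1a->0x0d len=5 : 6e ac 69 c6 31
[1] 0x1c->0x1f len=3 : 69 c6 31
[2] 0x1b->0x12 len=8 : ac 69 c6 31 69 c6 31 be
[3] 0x19->0x09 len=8 : be 6e ac 69 c6 31 69 c6
[4] 0x03->0x18 len=4 : c4 28 0d 7f
[5] 0x0d->0x1c len=6 : c6 31 69 c6 31 ac
query mem[0x0d]=0xc6, mem[0x1d]=0x31, mem[0x0f]=0x69, mem[0x18]=0xc4

MEM[0x0d,0x1d,0x0f,0x18] = c6 31 69 c4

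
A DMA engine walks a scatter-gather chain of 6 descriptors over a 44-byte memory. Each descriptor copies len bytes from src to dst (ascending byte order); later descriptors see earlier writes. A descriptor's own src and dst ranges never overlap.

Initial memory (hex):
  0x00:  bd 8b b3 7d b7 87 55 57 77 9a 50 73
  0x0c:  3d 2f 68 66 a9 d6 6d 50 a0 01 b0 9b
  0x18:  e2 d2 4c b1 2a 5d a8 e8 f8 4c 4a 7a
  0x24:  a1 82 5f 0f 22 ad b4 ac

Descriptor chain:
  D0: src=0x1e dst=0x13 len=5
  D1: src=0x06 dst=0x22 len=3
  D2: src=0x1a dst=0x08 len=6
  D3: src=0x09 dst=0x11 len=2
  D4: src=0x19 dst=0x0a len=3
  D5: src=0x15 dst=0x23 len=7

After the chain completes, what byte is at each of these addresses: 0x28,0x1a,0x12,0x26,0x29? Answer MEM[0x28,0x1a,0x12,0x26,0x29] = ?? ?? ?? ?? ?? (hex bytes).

[0] 0x1e->0x13 len=5 : a8 e8 f8 4c 4a
[1] 0x06->0x22 len=3 : 55 57 77
[2] 0x1a->0x08 len=6 : 4c b1 2a 5d a8 e8
[3] 0x09->0x11 len=2 : b1 2a
[4] 0x19->0x0a len=3 : d2 4c b1
[5] 0x15->0x23 len=7 : f8 4c 4a e2 d2 4c b1
query mem[0x28]=0x4c, mem[0x1a]=0x4c, mem[0x12]=0x2a, mem[0x26]=0xe2, mem[0x29]=0xb1

MEM[0x28,0x1a,0x12,0x26,0x29] = 4c 4c 2a e2 b1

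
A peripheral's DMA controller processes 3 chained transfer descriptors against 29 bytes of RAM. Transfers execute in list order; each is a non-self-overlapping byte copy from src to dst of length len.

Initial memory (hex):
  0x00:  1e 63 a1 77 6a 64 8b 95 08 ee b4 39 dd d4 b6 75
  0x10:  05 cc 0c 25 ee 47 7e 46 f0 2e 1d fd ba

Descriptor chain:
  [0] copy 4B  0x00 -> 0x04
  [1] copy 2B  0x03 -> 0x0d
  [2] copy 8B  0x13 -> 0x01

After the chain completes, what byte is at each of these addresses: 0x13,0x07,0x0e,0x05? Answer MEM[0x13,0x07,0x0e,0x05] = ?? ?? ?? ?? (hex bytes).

MEM[0x13,0x07,0x0e,0x05] = 25 2e 1e 46

  after D0: wrote 4B at 0x04 = 1e63a177
  after D1: wrote 2B at 0x0d = 771e
  after D2: wrote 8B at 0x01 = 25ee477e46f02e1d
query mem[0x13]=0x25, mem[0x07]=0x2e, mem[0x0e]=0x1e, mem[0x05]=0x46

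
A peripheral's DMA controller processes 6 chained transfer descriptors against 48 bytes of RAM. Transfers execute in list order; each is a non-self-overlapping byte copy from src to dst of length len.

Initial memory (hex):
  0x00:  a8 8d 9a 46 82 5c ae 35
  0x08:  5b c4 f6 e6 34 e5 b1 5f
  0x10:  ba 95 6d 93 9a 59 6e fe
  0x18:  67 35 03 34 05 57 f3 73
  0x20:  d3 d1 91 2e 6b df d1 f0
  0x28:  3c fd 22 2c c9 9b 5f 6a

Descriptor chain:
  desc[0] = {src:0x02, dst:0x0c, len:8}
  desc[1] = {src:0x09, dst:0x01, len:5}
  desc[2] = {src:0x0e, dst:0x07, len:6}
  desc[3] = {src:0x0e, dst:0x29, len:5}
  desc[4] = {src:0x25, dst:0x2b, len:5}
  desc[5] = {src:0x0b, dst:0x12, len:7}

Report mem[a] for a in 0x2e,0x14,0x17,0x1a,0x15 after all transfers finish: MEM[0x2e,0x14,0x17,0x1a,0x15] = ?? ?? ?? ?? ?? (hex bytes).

MEM[0x2e,0x14,0x17,0x1a,0x15] = 3c 46 ae 03 82

D0: mem[0x0c..0x13] <- [9a 46 82 5c ae 35 5b c4]
D1: mem[0x01..0x05] <- [c4 f6 e6 9a 46]
D2: mem[0x07..0x0c] <- [82 5c ae 35 5b c4]
D3: mem[0x29..0x2d] <- [82 5c ae 35 5b]
D4: mem[0x2b..0x2f] <- [df d1 f0 3c 82]
D5: mem[0x12..0x18] <- [5b c4 46 82 5c ae 35]
query mem[0x2e]=0x3c, mem[0x14]=0x46, mem[0x17]=0xae, mem[0x1a]=0x03, mem[0x15]=0x82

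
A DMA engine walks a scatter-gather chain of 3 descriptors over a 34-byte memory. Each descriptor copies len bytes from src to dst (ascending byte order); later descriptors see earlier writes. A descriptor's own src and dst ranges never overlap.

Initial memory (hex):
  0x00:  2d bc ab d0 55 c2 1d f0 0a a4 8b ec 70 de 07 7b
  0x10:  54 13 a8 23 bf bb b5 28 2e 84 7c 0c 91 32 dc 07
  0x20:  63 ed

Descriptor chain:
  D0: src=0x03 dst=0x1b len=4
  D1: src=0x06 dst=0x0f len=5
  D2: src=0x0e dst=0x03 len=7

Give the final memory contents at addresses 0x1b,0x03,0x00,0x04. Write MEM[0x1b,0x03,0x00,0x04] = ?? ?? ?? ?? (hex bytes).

[0] 0x03->0x1b len=4 : d0 55 c2 1d
[1] 0x06->0x0f len=5 : 1d f0 0a a4 8b
[2] 0x0e->0x03 len=7 : 07 1d f0 0a a4 8b bf
query mem[0x1b]=0xd0, mem[0x03]=0x07, mem[0x00]=0x2d, mem[0x04]=0x1d

MEM[0x1b,0x03,0x00,0x04] = d0 07 2d 1d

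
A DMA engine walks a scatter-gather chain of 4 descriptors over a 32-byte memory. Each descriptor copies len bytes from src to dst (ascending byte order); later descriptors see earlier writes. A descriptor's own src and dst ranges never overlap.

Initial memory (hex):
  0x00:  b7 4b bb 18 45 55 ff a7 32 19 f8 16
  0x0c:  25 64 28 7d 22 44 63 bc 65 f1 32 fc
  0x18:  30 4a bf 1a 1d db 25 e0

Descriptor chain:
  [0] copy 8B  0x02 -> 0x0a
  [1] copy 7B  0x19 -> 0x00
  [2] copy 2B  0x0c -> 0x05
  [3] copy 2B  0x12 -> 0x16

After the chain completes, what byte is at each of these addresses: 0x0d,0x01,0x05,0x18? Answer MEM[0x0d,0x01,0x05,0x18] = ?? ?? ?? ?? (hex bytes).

MEM[0x0d,0x01,0x05,0x18] = 55 bf 45 30

D0: mem[0x0a..0x11] <- [bb 18 45 55 ff a7 32 19]
D1: mem[0x00..0x06] <- [4a bf 1a 1d db 25 e0]
D2: mem[0x05..0x06] <- [45 55]
D3: mem[0x16..0x17] <- [63 bc]
query mem[0x0d]=0x55, mem[0x01]=0xbf, mem[0x05]=0x45, mem[0x18]=0x30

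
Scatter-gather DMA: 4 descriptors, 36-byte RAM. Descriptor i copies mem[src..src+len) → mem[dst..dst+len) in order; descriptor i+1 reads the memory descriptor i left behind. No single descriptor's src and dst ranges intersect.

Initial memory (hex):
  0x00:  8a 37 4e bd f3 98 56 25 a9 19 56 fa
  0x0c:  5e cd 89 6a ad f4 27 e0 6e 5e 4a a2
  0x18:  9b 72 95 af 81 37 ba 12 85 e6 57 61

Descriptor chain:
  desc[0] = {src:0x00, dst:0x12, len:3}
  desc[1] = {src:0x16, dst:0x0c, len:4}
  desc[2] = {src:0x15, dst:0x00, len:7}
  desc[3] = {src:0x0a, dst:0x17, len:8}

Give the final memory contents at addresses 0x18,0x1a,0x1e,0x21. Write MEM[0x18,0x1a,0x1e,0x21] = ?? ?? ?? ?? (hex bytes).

MEM[0x18,0x1a,0x1e,0x21] = fa a2 f4 e6

[0] 0x00->0x12 len=3 : 8a 37 4e
[1] 0x16->0x0c len=4 : 4a a2 9b 72
[2] 0x15->0x00 len=7 : 5e 4a a2 9b 72 95 af
[3] 0x0a->0x17 len=8 : 56 fa 4a a2 9b 72 ad f4
query mem[0x18]=0xfa, mem[0x1a]=0xa2, mem[0x1e]=0xf4, mem[0x21]=0xe6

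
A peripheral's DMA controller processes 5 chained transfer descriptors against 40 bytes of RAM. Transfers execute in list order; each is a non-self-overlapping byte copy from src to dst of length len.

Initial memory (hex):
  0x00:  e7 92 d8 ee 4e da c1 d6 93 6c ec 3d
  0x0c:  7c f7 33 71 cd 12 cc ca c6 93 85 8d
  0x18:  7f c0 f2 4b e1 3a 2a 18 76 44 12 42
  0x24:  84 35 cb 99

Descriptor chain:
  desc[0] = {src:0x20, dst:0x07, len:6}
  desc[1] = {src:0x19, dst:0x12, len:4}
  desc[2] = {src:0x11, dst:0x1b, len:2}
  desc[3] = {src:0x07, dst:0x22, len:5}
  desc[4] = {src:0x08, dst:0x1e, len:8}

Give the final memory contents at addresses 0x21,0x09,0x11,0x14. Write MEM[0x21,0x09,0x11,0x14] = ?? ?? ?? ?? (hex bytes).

MEM[0x21,0x09,0x11,0x14] = 84 12 12 4b

D0: mem[0x07..0x0c] <- [76 44 12 42 84 35]
D1: mem[0x12..0x15] <- [c0 f2 4b e1]
D2: mem[0x1b..0x1c] <- [12 c0]
D3: mem[0x22..0x26] <- [76 44 12 42 84]
D4: mem[0x1e..0x25] <- [44 12 42 84 35 f7 33 71]
query mem[0x21]=0x84, mem[0x09]=0x12, mem[0x11]=0x12, mem[0x14]=0x4b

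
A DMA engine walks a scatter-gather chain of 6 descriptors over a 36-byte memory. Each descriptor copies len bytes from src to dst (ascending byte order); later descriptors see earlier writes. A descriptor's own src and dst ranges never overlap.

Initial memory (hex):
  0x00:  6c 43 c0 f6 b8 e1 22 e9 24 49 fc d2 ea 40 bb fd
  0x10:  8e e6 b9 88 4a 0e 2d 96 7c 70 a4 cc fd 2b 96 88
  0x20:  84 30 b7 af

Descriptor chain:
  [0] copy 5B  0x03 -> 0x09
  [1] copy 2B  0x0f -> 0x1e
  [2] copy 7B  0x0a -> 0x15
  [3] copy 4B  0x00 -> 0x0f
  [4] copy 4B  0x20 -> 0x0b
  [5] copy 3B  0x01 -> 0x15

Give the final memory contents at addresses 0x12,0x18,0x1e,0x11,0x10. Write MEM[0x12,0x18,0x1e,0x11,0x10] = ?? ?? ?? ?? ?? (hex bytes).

#0 dst[0x09+5] := {0xf6,0xb8,0xe1,0x22,0xe9}
#1 dst[0x1e+2] := {0xfd,0x8e}
#2 dst[0x15+7] := {0xb8,0xe1,0x22,0xe9,0xbb,0xfd,0x8e}
#3 dst[0x0f+4] := {0x6c,0x43,0xc0,0xf6}
#4 dst[0x0b+4] := {0x84,0x30,0xb7,0xaf}
#5 dst[0x15+3] := {0x43,0xc0,0xf6}
query mem[0x12]=0xf6, mem[0x18]=0xe9, mem[0x1e]=0xfd, mem[0x11]=0xc0, mem[0x10]=0x43

MEM[0x12,0x18,0x1e,0x11,0x10] = f6 e9 fd c0 43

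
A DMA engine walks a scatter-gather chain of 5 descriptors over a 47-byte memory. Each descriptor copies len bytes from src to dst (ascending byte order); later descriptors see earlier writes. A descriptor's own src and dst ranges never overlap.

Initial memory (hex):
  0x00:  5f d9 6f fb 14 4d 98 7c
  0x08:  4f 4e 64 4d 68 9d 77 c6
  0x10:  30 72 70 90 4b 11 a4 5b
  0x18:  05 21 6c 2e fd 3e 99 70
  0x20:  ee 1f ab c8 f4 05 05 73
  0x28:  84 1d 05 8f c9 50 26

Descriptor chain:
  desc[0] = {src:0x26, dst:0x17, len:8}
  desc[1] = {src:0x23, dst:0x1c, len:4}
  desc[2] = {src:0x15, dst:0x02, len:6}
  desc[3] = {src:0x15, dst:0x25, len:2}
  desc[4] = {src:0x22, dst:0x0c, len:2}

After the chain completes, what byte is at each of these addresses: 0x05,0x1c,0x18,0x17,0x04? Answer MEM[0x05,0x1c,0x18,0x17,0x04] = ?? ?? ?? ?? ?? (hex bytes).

[0] 0x26->0x17 len=8 : 05 73 84 1d 05 8f c9 50
[1] 0x23->0x1c len=4 : c8 f4 05 05
[2] 0x15->0x02 len=6 : 11 a4 05 73 84 1d
[3] 0x15->0x25 len=2 : 11 a4
[4] 0x22->0x0c len=2 : ab c8
query mem[0x05]=0x73, mem[0x1c]=0xc8, mem[0x18]=0x73, mem[0x17]=0x05, mem[0x04]=0x05

MEM[0x05,0x1c,0x18,0x17,0x04] = 73 c8 73 05 05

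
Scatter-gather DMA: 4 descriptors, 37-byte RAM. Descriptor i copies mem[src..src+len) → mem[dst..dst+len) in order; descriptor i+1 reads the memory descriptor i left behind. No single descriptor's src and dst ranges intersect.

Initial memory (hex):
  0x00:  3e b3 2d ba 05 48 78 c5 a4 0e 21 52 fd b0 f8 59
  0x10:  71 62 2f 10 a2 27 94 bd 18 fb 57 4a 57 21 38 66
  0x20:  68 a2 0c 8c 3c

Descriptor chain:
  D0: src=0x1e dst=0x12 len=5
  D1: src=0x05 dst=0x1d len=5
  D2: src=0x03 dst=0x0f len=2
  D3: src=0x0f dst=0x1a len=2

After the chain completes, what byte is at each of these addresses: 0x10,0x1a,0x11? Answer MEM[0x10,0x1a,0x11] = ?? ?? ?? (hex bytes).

  after D0: wrote 5B at 0x12 = 386668a20c
  after D1: wrote 5B at 0x1d = 4878c5a40e
  after D2: wrote 2B at 0x0f = ba05
  after D3: wrote 2B at 0x1a = ba05
query mem[0x10]=0x05, mem[0x1a]=0xba, mem[0x11]=0x62

MEM[0x10,0x1a,0x11] = 05 ba 62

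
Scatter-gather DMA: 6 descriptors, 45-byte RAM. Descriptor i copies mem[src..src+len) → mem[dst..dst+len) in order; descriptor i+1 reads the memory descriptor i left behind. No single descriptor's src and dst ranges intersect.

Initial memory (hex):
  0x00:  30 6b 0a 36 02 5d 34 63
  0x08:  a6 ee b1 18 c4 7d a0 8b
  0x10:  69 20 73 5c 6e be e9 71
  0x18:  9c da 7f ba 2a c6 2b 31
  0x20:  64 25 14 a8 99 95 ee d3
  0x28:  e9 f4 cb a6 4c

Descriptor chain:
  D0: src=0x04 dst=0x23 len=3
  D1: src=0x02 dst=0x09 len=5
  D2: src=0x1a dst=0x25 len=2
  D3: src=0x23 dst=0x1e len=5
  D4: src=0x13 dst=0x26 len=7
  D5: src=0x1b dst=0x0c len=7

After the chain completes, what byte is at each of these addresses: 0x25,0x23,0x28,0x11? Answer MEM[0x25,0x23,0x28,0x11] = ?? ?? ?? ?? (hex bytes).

#0 dst[0x23+3] := {0x02,0x5d,0x34}
#1 dst[0x09+5] := {0x0a,0x36,0x02,0x5d,0x34}
#2 dst[0x25+2] := {0x7f,0xba}
#3 dst[0x1e+5] := {0x02,0x5d,0x7f,0xba,0xd3}
#4 dst[0x26+7] := {0x5c,0x6e,0xbe,0xe9,0x71,0x9c,0xda}
#5 dst[0x0c+7] := {0xba,0x2a,0xc6,0x02,0x5d,0x7f,0xba}
query mem[0x25]=0x7f, mem[0x23]=0x02, mem[0x28]=0xbe, mem[0x11]=0x7f

MEM[0x25,0x23,0x28,0x11] = 7f 02 be 7f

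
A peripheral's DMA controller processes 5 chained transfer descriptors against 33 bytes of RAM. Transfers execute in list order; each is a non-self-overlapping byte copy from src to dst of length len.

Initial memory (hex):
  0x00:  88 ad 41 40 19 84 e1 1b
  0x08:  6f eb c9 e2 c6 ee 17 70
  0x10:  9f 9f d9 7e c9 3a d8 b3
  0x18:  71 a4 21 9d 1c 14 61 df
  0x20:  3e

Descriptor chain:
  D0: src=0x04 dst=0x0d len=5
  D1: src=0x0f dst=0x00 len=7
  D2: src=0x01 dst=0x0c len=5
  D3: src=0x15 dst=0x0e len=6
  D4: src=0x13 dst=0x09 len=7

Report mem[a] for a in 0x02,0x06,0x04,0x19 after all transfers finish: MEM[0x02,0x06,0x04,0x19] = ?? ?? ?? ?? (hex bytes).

MEM[0x02,0x06,0x04,0x19] = 6f 3a 7e a4

D0: mem[0x0d..0x11] <- [19 84 e1 1b 6f]
D1: mem[0x00..0x06] <- [e1 1b 6f d9 7e c9 3a]
D2: mem[0x0c..0x10] <- [1b 6f d9 7e c9]
D3: mem[0x0e..0x13] <- [3a d8 b3 71 a4 21]
D4: mem[0x09..0x0f] <- [21 c9 3a d8 b3 71 a4]
query mem[0x02]=0x6f, mem[0x06]=0x3a, mem[0x04]=0x7e, mem[0x19]=0xa4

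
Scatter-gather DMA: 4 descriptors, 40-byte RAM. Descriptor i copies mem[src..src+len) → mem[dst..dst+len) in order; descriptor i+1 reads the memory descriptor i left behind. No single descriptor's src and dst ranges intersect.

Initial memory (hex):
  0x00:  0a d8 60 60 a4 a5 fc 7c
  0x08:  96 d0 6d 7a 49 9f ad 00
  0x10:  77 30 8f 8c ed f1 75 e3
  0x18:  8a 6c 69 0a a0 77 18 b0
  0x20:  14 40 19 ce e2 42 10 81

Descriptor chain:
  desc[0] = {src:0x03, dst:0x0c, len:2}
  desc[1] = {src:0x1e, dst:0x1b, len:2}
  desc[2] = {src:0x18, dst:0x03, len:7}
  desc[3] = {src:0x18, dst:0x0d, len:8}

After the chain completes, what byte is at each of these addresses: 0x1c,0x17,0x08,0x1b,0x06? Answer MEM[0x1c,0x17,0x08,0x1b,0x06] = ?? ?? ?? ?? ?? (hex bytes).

  after D0: wrote 2B at 0x0c = 60a4
  after D1: wrote 2B at 0x1b = 18b0
  after D2: wrote 7B at 0x03 = 8a6c6918b07718
  after D3: wrote 8B at 0x0d = 8a6c6918b07718b0
query mem[0x1c]=0xb0, mem[0x17]=0xe3, mem[0x08]=0x77, mem[0x1b]=0x18, mem[0x06]=0x18

MEM[0x1c,0x17,0x08,0x1b,0x06] = b0 e3 77 18 18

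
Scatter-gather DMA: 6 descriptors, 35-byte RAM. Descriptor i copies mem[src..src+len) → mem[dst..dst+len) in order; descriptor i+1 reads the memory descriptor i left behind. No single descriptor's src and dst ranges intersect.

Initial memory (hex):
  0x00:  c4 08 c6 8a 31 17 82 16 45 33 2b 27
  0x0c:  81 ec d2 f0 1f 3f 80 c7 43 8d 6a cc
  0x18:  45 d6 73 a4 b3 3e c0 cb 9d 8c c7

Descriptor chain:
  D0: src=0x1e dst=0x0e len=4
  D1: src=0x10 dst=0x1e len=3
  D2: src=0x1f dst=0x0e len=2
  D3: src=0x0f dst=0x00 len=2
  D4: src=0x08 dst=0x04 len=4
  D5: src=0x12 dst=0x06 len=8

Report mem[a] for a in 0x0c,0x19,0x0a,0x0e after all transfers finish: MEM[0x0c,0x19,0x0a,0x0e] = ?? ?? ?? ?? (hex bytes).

MEM[0x0c,0x19,0x0a,0x0e] = 45 d6 6a 8c

[0] 0x1e->0x0e len=4 : c0 cb 9d 8c
[1] 0x10->0x1e len=3 : 9d 8c 80
[2] 0x1f->0x0e len=2 : 8c 80
[3] 0x0f->0x00 len=2 : 80 9d
[4] 0x08->0x04 len=4 : 45 33 2b 27
[5] 0x12->0x06 len=8 : 80 c7 43 8d 6a cc 45 d6
query mem[0x0c]=0x45, mem[0x19]=0xd6, mem[0x0a]=0x6a, mem[0x0e]=0x8c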